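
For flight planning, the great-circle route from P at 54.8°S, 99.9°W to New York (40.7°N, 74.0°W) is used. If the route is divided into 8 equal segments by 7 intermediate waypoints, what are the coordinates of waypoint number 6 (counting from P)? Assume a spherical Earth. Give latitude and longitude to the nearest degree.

Write both endpoints as unit vectors p₁, p₂ with components (cos φ cos λ, cos φ sin λ, sin φ).
The central angle between the endpoints is δ = arccos(p₁·p₂) ≈ 1.711 rad (98.0°).
Interpolate at f = 6/8 with slerp weights a = sin((1−f)δ)/sin δ ≈ 0.419, b = sin(fδ)/sin δ ≈ 0.968.
p = a·p₁ + b·p₂ ≈ (0.161, -0.944, 0.289); φ = arcsin(p_z) ≈ 16.81°, λ = atan2(p_y, p_x) ≈ -80.33°.

≈ 17°N, 80°W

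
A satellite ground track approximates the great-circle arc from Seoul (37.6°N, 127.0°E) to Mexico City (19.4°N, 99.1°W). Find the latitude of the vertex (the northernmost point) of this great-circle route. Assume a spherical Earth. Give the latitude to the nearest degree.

≈ 55°N

The great circle lies in the plane with unit normal n̂ = (p₁ × p₂)/|p₁ × p₂|.
Here n̂_z ≈ +0.567; the vertex latitude is φ_max = arccos|n̂_z| ≈ 55.4°.
Check via Clairaut: cos φ_max = |cos φ₁| · sin C = cos(37.6°)·sin(45.7°) ≈ 0.567, again giving ≈ 55.4°.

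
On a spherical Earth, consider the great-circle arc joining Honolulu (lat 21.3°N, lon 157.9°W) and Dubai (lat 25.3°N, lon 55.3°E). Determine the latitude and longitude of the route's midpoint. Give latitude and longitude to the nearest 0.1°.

≈ lat 56.4°N, lon 131.6°E

From cos δ = sin φ₁ sin φ₂ + cos φ₁ cos φ₂ cos Δλ, the central angle is δ ≈ 2.153 rad (123.3°).
Interpolate at f = 1/2 with slerp weights a = sin((1−f)δ)/sin δ ≈ 1.054, b = sin(fδ)/sin δ ≈ 1.054.
p = a·p₁ + b·p₂ ≈ (-0.367, 0.414, 0.833); φ = arcsin(p_z) ≈ 56.41°, λ = atan2(p_y, p_x) ≈ 131.59°.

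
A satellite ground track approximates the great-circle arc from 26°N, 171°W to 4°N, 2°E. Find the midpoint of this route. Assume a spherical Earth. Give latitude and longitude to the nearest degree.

Convert each endpoint to a unit vector on the sphere (x = cos φ cos λ, y = cos φ sin λ, z = sin φ).
The central angle between the endpoints is δ = arccos(p₁·p₂) ≈ 2.605 rad (149.2°).
Interpolate at f = 1/2 with slerp weights a = sin((1−f)δ)/sin δ ≈ 1.885, b = sin(fδ)/sin δ ≈ 1.885.
p = a·p₁ + b·p₂ ≈ (0.206, -0.199, 0.958); φ = arcsin(p_z) ≈ 73.34°, λ = atan2(p_y, p_x) ≈ -44.08°.

≈ 73°N, 44°W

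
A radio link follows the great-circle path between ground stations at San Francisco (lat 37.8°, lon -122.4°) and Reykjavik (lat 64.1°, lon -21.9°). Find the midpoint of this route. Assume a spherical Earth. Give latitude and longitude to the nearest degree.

The haversine formula gives a central angle δ ≈ 1.060 rad (60.8°) between the endpoints.
Interpolate at f = 1/2 with slerp weights a = sin((1−f)δ)/sin δ ≈ 0.580, b = sin(fδ)/sin δ ≈ 0.580.
p = a·p₁ + b·p₂ ≈ (-0.010, -0.481, 0.877); φ = arcsin(p_z) ≈ 61.24°, λ = atan2(p_y, p_x) ≈ -91.25°.

≈ lat 61°, lon -91°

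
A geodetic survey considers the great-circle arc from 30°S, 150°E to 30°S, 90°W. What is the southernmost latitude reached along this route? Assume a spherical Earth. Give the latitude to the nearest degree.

≈ 49°S

The great circle lies in the plane with unit normal n̂ = (p₁ × p₂)/|p₁ × p₂|.
Here n̂_z ≈ +0.655; the vertex latitude is φ_max = arccos|n̂_z| ≈ 49.1°.
Check via Clairaut: cos φ_max = |cos φ₁| · sin C = cos(30.0°)·sin(130.9°) ≈ 0.655, again giving ≈ 49.1°.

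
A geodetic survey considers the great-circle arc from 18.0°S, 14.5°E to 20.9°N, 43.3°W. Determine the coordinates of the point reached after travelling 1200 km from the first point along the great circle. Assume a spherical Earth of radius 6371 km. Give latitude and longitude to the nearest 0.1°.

≈ 12.1°S, 5.1°E

Write both endpoints as unit vectors p₁, p₂ with components (cos φ cos λ, cos φ sin λ, sin φ).
The central angle between the endpoints is δ = arccos(p₁·p₂) ≈ 1.199 rad (68.7°). The total great-circle distance is δ·R ≈ 1.199 × 6371 ≈ 7639 km, so the target fraction is f = 1200/7639 ≈ 0.157.
Interpolate at f ≈ 0.157 with slerp weights a = sin((1−f)δ)/sin δ ≈ 0.909, b = sin(fδ)/sin δ ≈ 0.201.
p = a·p₁ + b·p₂ ≈ (0.974, 0.088, -0.209); φ = arcsin(p_z) ≈ -12.08°, λ = atan2(p_y, p_x) ≈ 5.15°.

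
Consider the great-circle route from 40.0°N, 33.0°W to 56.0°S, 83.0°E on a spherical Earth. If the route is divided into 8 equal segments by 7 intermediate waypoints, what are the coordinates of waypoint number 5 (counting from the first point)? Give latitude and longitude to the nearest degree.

Convert each endpoint to a unit vector on the sphere (x = cos φ cos λ, y = cos φ sin λ, z = sin φ).
The central angle between the endpoints is δ = arccos(p₁·p₂) ≈ 2.376 rad (136.1°).
Interpolate at f = 5/8 with slerp weights a = sin((1−f)δ)/sin δ ≈ 1.122, b = sin(fδ)/sin δ ≈ 1.437.
p = a·p₁ + b·p₂ ≈ (0.819, 0.330, -0.470); φ = arcsin(p_z) ≈ -28.06°, λ = atan2(p_y, p_x) ≈ 21.94°.

≈ 28°S, 22°E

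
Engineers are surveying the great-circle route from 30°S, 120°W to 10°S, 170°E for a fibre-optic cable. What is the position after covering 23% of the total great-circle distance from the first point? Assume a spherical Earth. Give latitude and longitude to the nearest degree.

≈ 28°S, 138°W

Write both endpoints as unit vectors p₁, p₂ with components (cos φ cos λ, cos φ sin λ, sin φ).
The central angle between the endpoints is δ = arccos(p₁·p₂) ≈ 1.183 rad (67.8°).
Interpolate at f = 0.23 with slerp weights a = sin((1−f)δ)/sin δ ≈ 0.853, b = sin(fδ)/sin δ ≈ 0.290.
p = a·p₁ + b·p₂ ≈ (-0.651, -0.590, -0.477); φ = arcsin(p_z) ≈ -28.50°, λ = atan2(p_y, p_x) ≈ -137.80°.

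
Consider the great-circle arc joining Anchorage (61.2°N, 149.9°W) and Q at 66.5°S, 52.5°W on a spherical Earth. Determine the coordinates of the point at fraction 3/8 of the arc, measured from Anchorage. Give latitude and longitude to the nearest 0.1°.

Convert each endpoint to a unit vector on the sphere (x = cos φ cos λ, y = cos φ sin λ, z = sin φ).
The central angle between the endpoints is δ = arccos(p₁·p₂) ≈ 2.547 rad (145.9°).
Interpolate at f = 3/8 with slerp weights a = sin((1−f)δ)/sin δ ≈ 1.785, b = sin(fδ)/sin δ ≈ 1.457.
p = a·p₁ + b·p₂ ≈ (-0.390, -0.892, 0.227); φ = arcsin(p_z) ≈ 13.15°, λ = atan2(p_y, p_x) ≈ -113.62°.

≈ 13.1°N, 113.6°W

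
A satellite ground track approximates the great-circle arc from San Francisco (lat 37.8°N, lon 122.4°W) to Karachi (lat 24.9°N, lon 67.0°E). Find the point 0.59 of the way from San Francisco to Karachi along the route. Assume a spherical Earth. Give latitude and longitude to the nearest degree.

≈ lat 71°N, lon 87°E

Convert each endpoint to a unit vector on the sphere (x = cos φ cos λ, y = cos φ sin λ, z = sin φ).
The central angle between the endpoints is δ = arccos(p₁·p₂) ≈ 2.036 rad (116.7°).
Interpolate at f = 0.59 with slerp weights a = sin((1−f)δ)/sin δ ≈ 0.830, b = sin(fδ)/sin δ ≈ 1.044.
p = a·p₁ + b·p₂ ≈ (0.019, 0.318, 0.948); φ = arcsin(p_z) ≈ 71.43°, λ = atan2(p_y, p_x) ≈ 86.64°.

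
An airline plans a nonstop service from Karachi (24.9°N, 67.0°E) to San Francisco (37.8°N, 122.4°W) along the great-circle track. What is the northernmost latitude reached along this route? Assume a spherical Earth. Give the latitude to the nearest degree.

The great circle lies in the plane with unit normal n̂ = (p₁ × p₂)/|p₁ × p₂|.
Here n̂_z ≈ +0.131; the vertex latitude is φ_max = arccos|n̂_z| ≈ 82.5°.
Check via Clairaut: cos φ_max = |cos φ₁| · sin C = cos(24.9°)·sin(8.3°) ≈ 0.131, again giving ≈ 82.5°.

≈ 82°N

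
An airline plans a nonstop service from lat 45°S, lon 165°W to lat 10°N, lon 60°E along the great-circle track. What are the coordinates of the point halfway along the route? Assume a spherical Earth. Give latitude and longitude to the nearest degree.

≈ lat 37°S, lon 106°E

Convert each endpoint to a unit vector on the sphere (x = cos φ cos λ, y = cos φ sin λ, z = sin φ).
The central angle between the endpoints is δ = arccos(p₁·p₂) ≈ 2.233 rad (128.0°).
Interpolate at f = 1/2 with slerp weights a = sin((1−f)δ)/sin δ ≈ 1.140, b = sin(fδ)/sin δ ≈ 1.140.
p = a·p₁ + b·p₂ ≈ (-0.217, 0.764, -0.608); φ = arcsin(p_z) ≈ -37.45°, λ = atan2(p_y, p_x) ≈ 105.88°.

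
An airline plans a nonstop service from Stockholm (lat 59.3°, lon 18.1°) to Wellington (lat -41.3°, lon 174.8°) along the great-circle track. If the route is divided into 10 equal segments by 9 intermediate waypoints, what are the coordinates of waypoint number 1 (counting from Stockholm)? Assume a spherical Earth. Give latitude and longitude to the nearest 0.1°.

Convert each endpoint to a unit vector on the sphere (x = cos φ cos λ, y = cos φ sin λ, z = sin φ).
The central angle between the endpoints is δ = arccos(p₁·p₂) ≈ 2.738 rad (156.9°).
Interpolate at f = 1/10 with slerp weights a = sin((1−f)δ)/sin δ ≈ 1.597, b = sin(fδ)/sin δ ≈ 0.689.
p = a·p₁ + b·p₂ ≈ (0.259, 0.300, 0.918); φ = arcsin(p_z) ≈ 66.63°, λ = atan2(p_y, p_x) ≈ 49.18°.

≈ lat 66.6°, lon 49.2°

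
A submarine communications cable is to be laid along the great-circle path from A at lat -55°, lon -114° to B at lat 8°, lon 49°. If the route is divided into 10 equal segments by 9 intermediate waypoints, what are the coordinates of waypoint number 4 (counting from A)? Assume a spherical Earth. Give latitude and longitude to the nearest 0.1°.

Write both endpoints as unit vectors p₁, p₂ with components (cos φ cos λ, cos φ sin λ, sin φ).
The central angle between the endpoints is δ = arccos(p₁·p₂) ≈ 2.288 rad (131.1°).
Interpolate at f = 4/10 with slerp weights a = sin((1−f)δ)/sin δ ≈ 1.301, b = sin(fδ)/sin δ ≈ 1.052.
p = a·p₁ + b·p₂ ≈ (0.380, 0.104, -0.919); φ = arcsin(p_z) ≈ -66.81°, λ = atan2(p_y, p_x) ≈ 15.37°.

≈ lat -66.8°, lon 15.4°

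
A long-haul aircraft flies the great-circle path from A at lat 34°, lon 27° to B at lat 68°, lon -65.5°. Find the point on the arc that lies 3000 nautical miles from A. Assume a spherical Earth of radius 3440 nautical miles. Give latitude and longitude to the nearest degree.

≈ lat 69°, lon -39°

The haversine formula gives a central angle δ ≈ 1.041 rad (59.7°) between the endpoints. The total great-circle distance is δ·R ≈ 1.041 × 3440 ≈ 3583 nmi, so the target fraction is f = 3000/3583 ≈ 0.837.
Interpolate at f ≈ 0.837 with slerp weights a = sin((1−f)δ)/sin δ ≈ 0.195, b = sin(fδ)/sin δ ≈ 0.887.
p = a·p₁ + b·p₂ ≈ (0.282, -0.229, 0.932); φ = arcsin(p_z) ≈ 68.70°, λ = atan2(p_y, p_x) ≈ -39.05°.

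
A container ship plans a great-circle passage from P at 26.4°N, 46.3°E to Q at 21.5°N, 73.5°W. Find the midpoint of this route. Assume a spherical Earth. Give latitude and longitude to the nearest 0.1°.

≈ 41.5°N, 15.5°W

The haversine formula gives a central angle δ ≈ 1.825 rad (104.5°) between the endpoints.
Interpolate at f = 1/2 with slerp weights a = sin((1−f)δ)/sin δ ≈ 0.817, b = sin(fδ)/sin δ ≈ 0.817.
p = a·p₁ + b·p₂ ≈ (0.722, -0.200, 0.663); φ = arcsin(p_z) ≈ 41.52°, λ = atan2(p_y, p_x) ≈ -15.48°.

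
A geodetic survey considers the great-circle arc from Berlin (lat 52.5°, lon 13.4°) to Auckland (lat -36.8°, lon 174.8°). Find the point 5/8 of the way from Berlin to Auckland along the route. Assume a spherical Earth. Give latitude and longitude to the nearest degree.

≈ lat 16°, lon 145°

Write both endpoints as unit vectors p₁, p₂ with components (cos φ cos λ, cos φ sin λ, sin φ).
The central angle between the endpoints is δ = arccos(p₁·p₂) ≈ 2.785 rad (159.6°).
Interpolate at f = 5/8 with slerp weights a = sin((1−f)δ)/sin δ ≈ 2.480, b = sin(fδ)/sin δ ≈ 2.826.
p = a·p₁ + b·p₂ ≈ (-0.785, 0.555, 0.274); φ = arcsin(p_z) ≈ 15.92°, λ = atan2(p_y, p_x) ≈ 144.76°.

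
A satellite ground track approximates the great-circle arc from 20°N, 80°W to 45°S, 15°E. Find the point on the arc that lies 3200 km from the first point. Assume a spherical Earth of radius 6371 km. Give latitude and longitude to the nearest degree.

From cos δ = sin φ₁ sin φ₂ + cos φ₁ cos φ₂ cos Δλ, the central angle is δ ≈ 1.875 rad (107.4°). The total great-circle distance is δ·R ≈ 1.875 × 6371 ≈ 11947 km, so the target fraction is f = 3200/11947 ≈ 0.268.
Interpolate at f ≈ 0.268 with slerp weights a = sin((1−f)δ)/sin δ ≈ 1.028, b = sin(fδ)/sin δ ≈ 0.505.
p = a·p₁ + b·p₂ ≈ (0.512, -0.859, -0.005); φ = arcsin(p_z) ≈ -0.30°, λ = atan2(p_y, p_x) ≈ -59.18°.

≈ 0°N, 59°W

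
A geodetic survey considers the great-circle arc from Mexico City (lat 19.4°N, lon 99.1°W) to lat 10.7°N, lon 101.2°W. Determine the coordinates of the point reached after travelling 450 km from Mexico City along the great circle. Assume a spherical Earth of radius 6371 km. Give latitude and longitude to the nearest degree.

≈ lat 15°N, lon 100°W

Convert each endpoint to a unit vector on the sphere (x = cos φ cos λ, y = cos φ sin λ, z = sin φ).
The central angle between the endpoints is δ = arccos(p₁·p₂) ≈ 0.156 rad (8.9°). The total great-circle distance is δ·R ≈ 0.156 × 6371 ≈ 993 km, so the target fraction is f = 450/993 ≈ 0.453.
Interpolate at f ≈ 0.453 with slerp weights a = sin((1−f)δ)/sin δ ≈ 0.549, b = sin(fδ)/sin δ ≈ 0.455.
p = a·p₁ + b·p₂ ≈ (-0.169, -0.949, 0.267); φ = arcsin(p_z) ≈ 15.46°, λ = atan2(p_y, p_x) ≈ -100.07°.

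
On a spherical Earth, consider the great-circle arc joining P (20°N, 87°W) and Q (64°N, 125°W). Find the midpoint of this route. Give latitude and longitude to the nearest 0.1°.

≈ (43.4°N, 98.9°W)

Write both endpoints as unit vectors p₁, p₂ with components (cos φ cos λ, cos φ sin λ, sin φ).
The central angle between the endpoints is δ = arccos(p₁·p₂) ≈ 0.887 rad (50.8°).
Interpolate at f = 1/2 with slerp weights a = sin((1−f)δ)/sin δ ≈ 0.554, b = sin(fδ)/sin δ ≈ 0.554.
p = a·p₁ + b·p₂ ≈ (-0.112, -0.718, 0.687); φ = arcsin(p_z) ≈ 43.38°, λ = atan2(p_y, p_x) ≈ -98.86°.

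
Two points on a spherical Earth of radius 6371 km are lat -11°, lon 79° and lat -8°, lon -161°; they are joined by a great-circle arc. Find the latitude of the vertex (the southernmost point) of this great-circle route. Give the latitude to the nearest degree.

≈ -19°

The great circle lies in the plane with unit normal n̂ = (p₁ × p₂)/|p₁ × p₂|.
Here n̂_z ≈ +0.948; the vertex latitude is φ_max = arccos|n̂_z| ≈ 18.6°.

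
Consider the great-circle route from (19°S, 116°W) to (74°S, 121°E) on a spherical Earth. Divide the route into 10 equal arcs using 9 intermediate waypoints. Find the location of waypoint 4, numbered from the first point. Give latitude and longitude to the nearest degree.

≈ (50°S, 127°W)

The haversine formula gives a central angle δ ≈ 1.399 rad (80.2°) between the endpoints.
Interpolate at f = 4/10 with slerp weights a = sin((1−f)δ)/sin δ ≈ 0.755, b = sin(fδ)/sin δ ≈ 0.539.
p = a·p₁ + b·p₂ ≈ (-0.390, -0.515, -0.764); φ = arcsin(p_z) ≈ -49.80°, λ = atan2(p_y, p_x) ≈ -127.13°.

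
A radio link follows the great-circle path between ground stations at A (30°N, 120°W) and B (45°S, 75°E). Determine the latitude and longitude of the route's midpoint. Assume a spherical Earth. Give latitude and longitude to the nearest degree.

≈ (39°S, 165°W)

Write both endpoints as unit vectors p₁, p₂ with components (cos φ cos λ, cos φ sin λ, sin φ).
The central angle between the endpoints is δ = arccos(p₁·p₂) ≈ 2.809 rad (160.9°).
Interpolate at f = 1/2 with slerp weights a = sin((1−f)δ)/sin δ ≈ 3.017, b = sin(fδ)/sin δ ≈ 3.017.
p = a·p₁ + b·p₂ ≈ (-0.754, -0.202, -0.625); φ = arcsin(p_z) ≈ -38.67°, λ = atan2(p_y, p_x) ≈ -165.00°.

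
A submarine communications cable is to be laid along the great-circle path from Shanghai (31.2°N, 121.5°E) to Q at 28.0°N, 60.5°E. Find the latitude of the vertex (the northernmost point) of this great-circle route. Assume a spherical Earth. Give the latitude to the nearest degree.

The great circle lies in the plane with unit normal n̂ = (p₁ × p₂)/|p₁ × p₂|.
Here n̂_z ≈ -0.833; the vertex latitude is φ_max = arccos|n̂_z| ≈ 33.6°.
Check via Clairaut: cos φ_max = |cos φ₁| · sin C = cos(31.2°)·sin(76.9°) ≈ 0.833, again giving ≈ 33.6°.

≈ 34°N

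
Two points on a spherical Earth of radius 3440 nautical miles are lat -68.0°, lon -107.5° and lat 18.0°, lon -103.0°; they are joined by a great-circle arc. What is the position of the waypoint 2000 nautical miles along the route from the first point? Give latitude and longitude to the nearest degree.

≈ lat -35°, lon -105°

From cos δ = sin φ₁ sin φ₂ + cos φ₁ cos φ₂ cos Δλ, the central angle is δ ≈ 1.502 rad (86.1°). The total great-circle distance is δ·R ≈ 1.502 × 3440 ≈ 5167 nmi, so the target fraction is f = 2000/5167 ≈ 0.387.
Interpolate at f ≈ 0.387 with slerp weights a = sin((1−f)δ)/sin δ ≈ 0.798, b = sin(fδ)/sin δ ≈ 0.550.
p = a·p₁ + b·p₂ ≈ (-0.208, -0.795, -0.570); φ = arcsin(p_z) ≈ -34.73°, λ = atan2(p_y, p_x) ≈ -104.64°.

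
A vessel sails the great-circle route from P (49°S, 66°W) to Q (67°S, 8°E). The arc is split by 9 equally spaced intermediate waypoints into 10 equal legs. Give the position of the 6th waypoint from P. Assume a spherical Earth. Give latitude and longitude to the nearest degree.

≈ (65°S, 32°W)

Write both endpoints as unit vectors p₁, p₂ with components (cos φ cos λ, cos φ sin λ, sin φ).
The central angle between the endpoints is δ = arccos(p₁·p₂) ≈ 0.699 rad (40.1°).
Interpolate at f = 6/10 with slerp weights a = sin((1−f)δ)/sin δ ≈ 0.429, b = sin(fδ)/sin δ ≈ 0.633.
p = a·p₁ + b·p₂ ≈ (0.359, -0.223, -0.906); φ = arcsin(p_z) ≈ -64.99°, λ = atan2(p_y, p_x) ≈ -31.78°.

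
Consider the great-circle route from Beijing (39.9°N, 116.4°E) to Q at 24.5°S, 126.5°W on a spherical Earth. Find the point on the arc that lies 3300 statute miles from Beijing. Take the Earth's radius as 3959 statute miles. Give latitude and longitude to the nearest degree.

≈ 23°N, 170°E

Write both endpoints as unit vectors p₁, p₂ with components (cos φ cos λ, cos φ sin λ, sin φ).
The central angle between the endpoints is δ = arccos(p₁·p₂) ≈ 2.194 rad (125.7°). The total great-circle distance is δ·R ≈ 2.194 × 3959 ≈ 8688 mi, so the target fraction is f = 3300/8688 ≈ 0.380.
Interpolate at f ≈ 0.380 with slerp weights a = sin((1−f)δ)/sin δ ≈ 1.205, b = sin(fδ)/sin δ ≈ 0.912.
p = a·p₁ + b·p₂ ≈ (-0.905, 0.161, 0.395); φ = arcsin(p_z) ≈ 23.25°, λ = atan2(p_y, p_x) ≈ 169.92°.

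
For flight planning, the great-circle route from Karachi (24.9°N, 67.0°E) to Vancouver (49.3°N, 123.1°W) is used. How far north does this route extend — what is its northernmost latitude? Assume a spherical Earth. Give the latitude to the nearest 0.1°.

≈ 83.8°N

The great circle lies in the plane with unit normal n̂ = (p₁ × p₂)/|p₁ × p₂|.
Here n̂_z ≈ +0.108; the vertex latitude is φ_max = arccos|n̂_z| ≈ 83.8°.
Check via Clairaut: cos φ_max = |cos φ₁| · sin C = cos(24.9°)·sin(6.8°) ≈ 0.108, again giving ≈ 83.8°.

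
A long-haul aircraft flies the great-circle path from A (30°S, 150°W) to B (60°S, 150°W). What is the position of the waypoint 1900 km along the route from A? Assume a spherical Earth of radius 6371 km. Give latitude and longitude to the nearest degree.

From cos δ = sin φ₁ sin φ₂ + cos φ₁ cos φ₂ cos Δλ, the central angle is δ ≈ 0.524 rad (30.0°). The total great-circle distance is δ·R ≈ 0.524 × 6371 ≈ 3336 km, so the target fraction is f = 1900/3336 ≈ 0.570.
Interpolate at f ≈ 0.570 with slerp weights a = sin((1−f)δ)/sin δ ≈ 0.447, b = sin(fδ)/sin δ ≈ 0.588.
p = a·p₁ + b·p₂ ≈ (-0.590, -0.340, -0.732); φ = arcsin(p_z) ≈ -47.09°, λ = atan2(p_y, p_x) ≈ -150.00°.

≈ (47°S, 150°W)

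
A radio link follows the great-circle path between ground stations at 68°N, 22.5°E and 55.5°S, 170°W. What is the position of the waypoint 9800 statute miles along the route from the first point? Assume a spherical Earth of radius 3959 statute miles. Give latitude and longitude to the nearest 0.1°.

≈ 32.0°S, 179.6°W

Convert each endpoint to a unit vector on the sphere (x = cos φ cos λ, y = cos φ sin λ, z = sin φ).
The central angle between the endpoints is δ = arccos(p₁·p₂) ≈ 2.901 rad (166.2°). The total great-circle distance is δ·R ≈ 2.901 × 3959 ≈ 11486 mi, so the target fraction is f = 9800/11486 ≈ 0.853.
Interpolate at f ≈ 0.853 with slerp weights a = sin((1−f)δ)/sin δ ≈ 1.736, b = sin(fδ)/sin δ ≈ 2.597.
p = a·p₁ + b·p₂ ≈ (-0.848, -0.007, -0.530); φ = arcsin(p_z) ≈ -32.04°, λ = atan2(p_y, p_x) ≈ -179.56°.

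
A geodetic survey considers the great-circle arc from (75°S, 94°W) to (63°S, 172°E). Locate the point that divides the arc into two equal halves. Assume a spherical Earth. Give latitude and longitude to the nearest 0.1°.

≈ (74.7°S, 157.4°W)

Write both endpoints as unit vectors p₁, p₂ with components (cos φ cos λ, cos φ sin λ, sin φ).
The central angle between the endpoints is δ = arccos(p₁·p₂) ≈ 0.550 rad (31.5°).
Interpolate at f = 1/2 with slerp weights a = sin((1−f)δ)/sin δ ≈ 0.520, b = sin(fδ)/sin δ ≈ 0.520.
p = a·p₁ + b·p₂ ≈ (-0.243, -0.101, -0.965); φ = arcsin(p_z) ≈ -74.74°, λ = atan2(p_y, p_x) ≈ -157.36°.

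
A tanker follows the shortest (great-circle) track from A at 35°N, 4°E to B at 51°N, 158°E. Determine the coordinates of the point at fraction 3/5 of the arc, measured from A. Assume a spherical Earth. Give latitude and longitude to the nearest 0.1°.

Convert each endpoint to a unit vector on the sphere (x = cos φ cos λ, y = cos φ sin λ, z = sin φ).
The central angle between the endpoints is δ = arccos(p₁·p₂) ≈ 1.588 rad (91.0°).
Interpolate at f = 3/5 with slerp weights a = sin((1−f)δ)/sin δ ≈ 0.594, b = sin(fδ)/sin δ ≈ 0.815.
p = a·p₁ + b·p₂ ≈ (0.009, 0.226, 0.974); φ = arcsin(p_z) ≈ 76.92°, λ = atan2(p_y, p_x) ≈ 87.64°.

≈ 76.9°N, 87.6°E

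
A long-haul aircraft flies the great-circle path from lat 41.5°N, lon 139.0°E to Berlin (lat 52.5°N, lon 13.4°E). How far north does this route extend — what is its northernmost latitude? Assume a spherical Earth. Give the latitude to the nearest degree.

≈ 67°N

The great circle lies in the plane with unit normal n̂ = (p₁ × p₂)/|p₁ × p₂|.
Here n̂_z ≈ -0.384; the vertex latitude is φ_max = arccos|n̂_z| ≈ 67.4°.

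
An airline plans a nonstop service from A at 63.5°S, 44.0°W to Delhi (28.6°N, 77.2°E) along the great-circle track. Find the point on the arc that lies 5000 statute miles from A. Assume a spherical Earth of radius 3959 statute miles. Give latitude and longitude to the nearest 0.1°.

≈ 22.2°S, 50.8°E

From cos δ = sin φ₁ sin φ₂ + cos φ₁ cos φ₂ cos Δλ, the central angle is δ ≈ 2.254 rad (129.1°). The total great-circle distance is δ·R ≈ 2.254 × 3959 ≈ 8924 mi, so the target fraction is f = 5000/8924 ≈ 0.560.
Interpolate at f ≈ 0.560 with slerp weights a = sin((1−f)δ)/sin δ ≈ 1.079, b = sin(fδ)/sin δ ≈ 1.229.
p = a·p₁ + b·p₂ ≈ (0.585, 0.718, -0.377); φ = arcsin(p_z) ≈ -22.16°, λ = atan2(p_y, p_x) ≈ 50.80°.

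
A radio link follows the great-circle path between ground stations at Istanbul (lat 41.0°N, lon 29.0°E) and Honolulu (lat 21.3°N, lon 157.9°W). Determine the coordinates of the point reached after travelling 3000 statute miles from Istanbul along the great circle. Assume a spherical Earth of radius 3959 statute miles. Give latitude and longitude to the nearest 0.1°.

≈ lat 82.4°N, lon 69.7°E

The haversine formula gives a central angle δ ≈ 2.049 rad (117.4°) between the endpoints. The total great-circle distance is δ·R ≈ 2.049 × 3959 ≈ 8110 mi, so the target fraction is f = 3000/8110 ≈ 0.370.
Interpolate at f ≈ 0.370 with slerp weights a = sin((1−f)δ)/sin δ ≈ 1.082, b = sin(fδ)/sin δ ≈ 0.774.
p = a·p₁ + b·p₂ ≈ (0.046, 0.125, 0.991); φ = arcsin(p_z) ≈ 82.36°, λ = atan2(p_y, p_x) ≈ 69.65°.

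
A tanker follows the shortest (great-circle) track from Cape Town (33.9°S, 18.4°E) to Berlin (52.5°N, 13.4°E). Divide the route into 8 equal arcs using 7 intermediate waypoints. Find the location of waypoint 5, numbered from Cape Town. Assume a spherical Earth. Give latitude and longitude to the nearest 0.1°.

Write both endpoints as unit vectors p₁, p₂ with components (cos φ cos λ, cos φ sin λ, sin φ).
The central angle between the endpoints is δ = arccos(p₁·p₂) ≈ 1.510 rad (86.5°).
Interpolate at f = 5/8 with slerp weights a = sin((1−f)δ)/sin δ ≈ 0.537, b = sin(fδ)/sin δ ≈ 0.811.
p = a·p₁ + b·p₂ ≈ (0.904, 0.255, 0.344); φ = arcsin(p_z) ≈ 20.11°, λ = atan2(p_y, p_x) ≈ 15.77°.

≈ 20.1°N, 15.8°E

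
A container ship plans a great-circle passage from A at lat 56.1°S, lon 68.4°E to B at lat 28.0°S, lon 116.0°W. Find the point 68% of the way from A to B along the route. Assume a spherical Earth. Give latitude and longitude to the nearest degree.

≈ lat 59°S, lon 118°W

Convert each endpoint to a unit vector on the sphere (x = cos φ cos λ, y = cos φ sin λ, z = sin φ).
The central angle between the endpoints is δ = arccos(p₁·p₂) ≈ 1.672 rad (95.8°).
Interpolate at f = 0.68 with slerp weights a = sin((1−f)δ)/sin δ ≈ 0.513, b = sin(fδ)/sin δ ≈ 0.912.
p = a·p₁ + b·p₂ ≈ (-0.248, -0.458, -0.854); φ = arcsin(p_z) ≈ -58.62°, λ = atan2(p_y, p_x) ≈ -118.41°.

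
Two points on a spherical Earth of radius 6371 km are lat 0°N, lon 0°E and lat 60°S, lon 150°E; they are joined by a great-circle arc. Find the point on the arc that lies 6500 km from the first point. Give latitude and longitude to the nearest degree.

Convert each endpoint to a unit vector on the sphere (x = cos φ cos λ, y = cos φ sin λ, z = sin φ).
The central angle between the endpoints is δ = arccos(p₁·p₂) ≈ 2.019 rad (115.7°). The total great-circle distance is δ·R ≈ 2.019 × 6371 ≈ 12861 km, so the target fraction is f = 6500/12861 ≈ 0.505.
Interpolate at f ≈ 0.505 with slerp weights a = sin((1−f)δ)/sin δ ≈ 0.933, b = sin(fδ)/sin δ ≈ 0.945.
p = a·p₁ + b·p₂ ≈ (0.523, 0.236, -0.819); φ = arcsin(p_z) ≈ -54.97°, λ = atan2(p_y, p_x) ≈ 24.31°.

≈ lat 55°S, lon 24°E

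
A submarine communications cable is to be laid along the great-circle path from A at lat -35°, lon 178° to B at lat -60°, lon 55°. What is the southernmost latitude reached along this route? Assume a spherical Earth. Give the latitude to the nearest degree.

≈ -69°

The great circle lies in the plane with unit normal n̂ = (p₁ × p₂)/|p₁ × p₂|.
Here n̂_z ≈ -0.357; the vertex latitude is φ_max = arccos|n̂_z| ≈ 69.1°.
Check via Clairaut: cos φ_max = |cos φ₁| · sin C = cos(35.0°)·sin(154.2°) ≈ 0.357, again giving ≈ 69.1°.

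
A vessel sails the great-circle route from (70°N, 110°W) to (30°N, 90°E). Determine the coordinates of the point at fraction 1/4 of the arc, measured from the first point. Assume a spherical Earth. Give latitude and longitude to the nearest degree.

From cos δ = sin φ₁ sin φ₂ + cos φ₁ cos φ₂ cos Δλ, the central angle is δ ≈ 1.378 rad (79.0°).
Interpolate at f = 1/4 with slerp weights a = sin((1−f)δ)/sin δ ≈ 0.875, b = sin(fδ)/sin δ ≈ 0.344.
p = a·p₁ + b·p₂ ≈ (-0.102, 0.017, 0.995); φ = arcsin(p_z) ≈ 84.05°, λ = atan2(p_y, p_x) ≈ 170.74°.

≈ (84°N, 171°E)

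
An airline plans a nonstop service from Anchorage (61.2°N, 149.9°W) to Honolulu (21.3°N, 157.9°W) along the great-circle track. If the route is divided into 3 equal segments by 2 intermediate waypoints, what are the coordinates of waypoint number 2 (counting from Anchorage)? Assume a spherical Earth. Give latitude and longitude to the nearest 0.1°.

The haversine formula gives a central angle δ ≈ 0.703 rad (40.3°) between the endpoints.
Interpolate at f = 2/3 with slerp weights a = sin((1−f)δ)/sin δ ≈ 0.359, b = sin(fδ)/sin δ ≈ 0.699.
p = a·p₁ + b·p₂ ≈ (-0.753, -0.332, 0.569); φ = arcsin(p_z) ≈ 34.65°, λ = atan2(p_y, p_x) ≈ -156.22°.

≈ 34.6°N, 156.2°W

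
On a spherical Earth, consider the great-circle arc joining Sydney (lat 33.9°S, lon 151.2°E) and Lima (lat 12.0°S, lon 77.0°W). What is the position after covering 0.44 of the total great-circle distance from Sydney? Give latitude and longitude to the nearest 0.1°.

Convert each endpoint to a unit vector on the sphere (x = cos φ cos λ, y = cos φ sin λ, z = sin φ).
The central angle between the endpoints is δ = arccos(p₁·p₂) ≈ 2.010 rad (115.2°).
Interpolate at f = 0.44 with slerp weights a = sin((1−f)δ)/sin δ ≈ 0.997, b = sin(fδ)/sin δ ≈ 0.855.
p = a·p₁ + b·p₂ ≈ (-0.537, -0.416, -0.734); φ = arcsin(p_z) ≈ -47.21°, λ = atan2(p_y, p_x) ≈ -142.26°.

≈ lat 47.2°S, lon 142.3°W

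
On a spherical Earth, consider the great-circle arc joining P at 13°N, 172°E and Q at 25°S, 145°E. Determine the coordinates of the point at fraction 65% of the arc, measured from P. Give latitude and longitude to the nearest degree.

≈ 12°S, 155°E

The haversine formula gives a central angle δ ≈ 0.807 rad (46.2°) between the endpoints.
Interpolate at f = 0.65 with slerp weights a = sin((1−f)δ)/sin δ ≈ 0.386, b = sin(fδ)/sin δ ≈ 0.693.
p = a·p₁ + b·p₂ ≈ (-0.887, 0.413, -0.206); φ = arcsin(p_z) ≈ -11.90°, λ = atan2(p_y, p_x) ≈ 155.05°.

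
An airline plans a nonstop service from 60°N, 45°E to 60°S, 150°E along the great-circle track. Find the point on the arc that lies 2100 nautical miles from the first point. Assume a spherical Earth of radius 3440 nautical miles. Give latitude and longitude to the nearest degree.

≈ 33°N, 80°E

The haversine formula gives a central angle δ ≈ 2.523 rad (144.6°) between the endpoints. The total great-circle distance is δ·R ≈ 2.523 × 3440 ≈ 8679 nmi, so the target fraction is f = 2100/8679 ≈ 0.242.
Interpolate at f ≈ 0.242 with slerp weights a = sin((1−f)δ)/sin δ ≈ 1.625, b = sin(fδ)/sin δ ≈ 0.989.
p = a·p₁ + b·p₂ ≈ (0.146, 0.822, 0.551); φ = arcsin(p_z) ≈ 33.43°, λ = atan2(p_y, p_x) ≈ 79.90°.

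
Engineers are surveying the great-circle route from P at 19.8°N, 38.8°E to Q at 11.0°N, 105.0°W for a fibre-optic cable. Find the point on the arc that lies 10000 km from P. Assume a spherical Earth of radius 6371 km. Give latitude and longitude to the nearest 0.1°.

Write both endpoints as unit vectors p₁, p₂ with components (cos φ cos λ, cos φ sin λ, sin φ).
The central angle between the endpoints is δ = arccos(p₁·p₂) ≈ 2.319 rad (132.9°). The total great-circle distance is δ·R ≈ 2.319 × 6371 ≈ 14777 km, so the target fraction is f = 10000/14777 ≈ 0.677.
Interpolate at f ≈ 0.677 with slerp weights a = sin((1−f)δ)/sin δ ≈ 0.930, b = sin(fδ)/sin δ ≈ 1.365.
p = a·p₁ + b·p₂ ≈ (0.335, -0.746, 0.576); φ = arcsin(p_z) ≈ 35.14°, λ = atan2(p_y, p_x) ≈ -65.79°.

≈ 35.1°N, 65.8°W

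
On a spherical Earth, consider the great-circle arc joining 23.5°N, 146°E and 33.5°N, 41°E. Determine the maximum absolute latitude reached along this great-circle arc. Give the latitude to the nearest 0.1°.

≈ 42.4°N

The great circle lies in the plane with unit normal n̂ = (p₁ × p₂)/|p₁ × p₂|.
Here n̂_z ≈ -0.739; the vertex latitude is φ_max = arccos|n̂_z| ≈ 42.4°.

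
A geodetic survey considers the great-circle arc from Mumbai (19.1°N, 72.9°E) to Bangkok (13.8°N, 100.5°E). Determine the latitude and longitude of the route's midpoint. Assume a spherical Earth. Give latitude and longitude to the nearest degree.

The haversine formula gives a central angle δ ≈ 0.471 rad (27.0°) between the endpoints.
Interpolate at f = 1/2 with slerp weights a = sin((1−f)δ)/sin δ ≈ 0.514, b = sin(fδ)/sin δ ≈ 0.514.
p = a·p₁ + b·p₂ ≈ (0.052, 0.955, 0.291); φ = arcsin(p_z) ≈ 16.91°, λ = atan2(p_y, p_x) ≈ 86.89°.

≈ 17°N, 87°E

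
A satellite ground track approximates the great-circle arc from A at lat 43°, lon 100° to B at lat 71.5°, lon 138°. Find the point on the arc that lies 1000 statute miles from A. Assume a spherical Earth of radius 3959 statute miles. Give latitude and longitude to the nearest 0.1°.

≈ lat 56.3°, lon 109.1°

Write both endpoints as unit vectors p₁, p₂ with components (cos φ cos λ, cos φ sin λ, sin φ).
The central angle between the endpoints is δ = arccos(p₁·p₂) ≈ 0.592 rad (33.9°). The total great-circle distance is δ·R ≈ 0.592 × 3959 ≈ 2345 mi, so the target fraction is f = 1000/2345 ≈ 0.426.
Interpolate at f ≈ 0.426 with slerp weights a = sin((1−f)δ)/sin δ ≈ 0.597, b = sin(fδ)/sin δ ≈ 0.448.
p = a·p₁ + b·p₂ ≈ (-0.181, 0.525, 0.832); φ = arcsin(p_z) ≈ 56.26°, λ = atan2(p_y, p_x) ≈ 109.06°.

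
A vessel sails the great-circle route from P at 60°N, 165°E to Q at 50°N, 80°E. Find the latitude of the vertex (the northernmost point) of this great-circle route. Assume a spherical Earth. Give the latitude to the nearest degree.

≈ 64°N

The great circle lies in the plane with unit normal n̂ = (p₁ × p₂)/|p₁ × p₂|.
Here n̂_z ≈ -0.443; the vertex latitude is φ_max = arccos|n̂_z| ≈ 63.7°.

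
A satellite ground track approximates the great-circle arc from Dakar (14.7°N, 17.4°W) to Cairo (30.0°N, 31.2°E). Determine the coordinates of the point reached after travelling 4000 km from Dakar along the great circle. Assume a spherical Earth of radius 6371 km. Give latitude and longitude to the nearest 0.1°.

From cos δ = sin φ₁ sin φ₂ + cos φ₁ cos φ₂ cos Δλ, the central angle is δ ≈ 0.822 rad (47.1°). The total great-circle distance is δ·R ≈ 0.822 × 6371 ≈ 5236 km, so the target fraction is f = 4000/5236 ≈ 0.764.
Interpolate at f ≈ 0.764 with slerp weights a = sin((1−f)δ)/sin δ ≈ 0.263, b = sin(fδ)/sin δ ≈ 0.802.
p = a·p₁ + b·p₂ ≈ (0.837, 0.284, 0.468); φ = arcsin(p_z) ≈ 27.89°, λ = atan2(p_y, p_x) ≈ 18.72°.

≈ (27.9°N, 18.7°E)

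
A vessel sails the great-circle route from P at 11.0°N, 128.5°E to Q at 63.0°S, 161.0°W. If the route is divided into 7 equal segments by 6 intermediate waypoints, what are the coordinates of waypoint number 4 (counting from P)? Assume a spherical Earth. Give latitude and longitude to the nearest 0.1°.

≈ 35.7°S, 153.1°E

The haversine formula gives a central angle δ ≈ 1.592 rad (91.2°) between the endpoints.
Interpolate at f = 4/7 with slerp weights a = sin((1−f)δ)/sin δ ≈ 0.631, b = sin(fδ)/sin δ ≈ 0.790.
p = a·p₁ + b·p₂ ≈ (-0.724, 0.368, -0.583); φ = arcsin(p_z) ≈ -35.67°, λ = atan2(p_y, p_x) ≈ 153.08°.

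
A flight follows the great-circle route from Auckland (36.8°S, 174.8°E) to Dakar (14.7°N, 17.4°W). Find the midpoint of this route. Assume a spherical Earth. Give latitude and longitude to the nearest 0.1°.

≈ 54.0°S, 59.9°W

Write both endpoints as unit vectors p₁, p₂ with components (cos φ cos λ, cos φ sin λ, sin φ).
The central angle between the endpoints is δ = arccos(p₁·p₂) ≈ 2.712 rad (155.4°).
Interpolate at f = 1/2 with slerp weights a = sin((1−f)δ)/sin δ ≈ 2.345, b = sin(fδ)/sin δ ≈ 2.345.
p = a·p₁ + b·p₂ ≈ (0.294, -0.508, -0.809); φ = arcsin(p_z) ≈ -54.05°, λ = atan2(p_y, p_x) ≈ -59.91°.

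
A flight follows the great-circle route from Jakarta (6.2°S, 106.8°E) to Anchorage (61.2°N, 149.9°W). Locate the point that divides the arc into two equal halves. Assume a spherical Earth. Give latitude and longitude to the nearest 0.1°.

The haversine formula gives a central angle δ ≈ 1.777 rad (101.8°) between the endpoints.
Interpolate at f = 1/2 with slerp weights a = sin((1−f)δ)/sin δ ≈ 0.793, b = sin(fδ)/sin δ ≈ 0.793.
p = a·p₁ + b·p₂ ≈ (-0.558, 0.563, 0.609); φ = arcsin(p_z) ≈ 37.53°, λ = atan2(p_y, p_x) ≈ 134.76°.

≈ (37.5°N, 134.8°E)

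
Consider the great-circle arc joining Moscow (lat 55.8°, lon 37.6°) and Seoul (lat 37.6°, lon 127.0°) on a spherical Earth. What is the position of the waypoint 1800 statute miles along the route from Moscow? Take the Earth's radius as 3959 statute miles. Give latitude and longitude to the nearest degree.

≈ lat 57°, lon 86°

The haversine formula gives a central angle δ ≈ 1.036 rad (59.4°) between the endpoints. The total great-circle distance is δ·R ≈ 1.036 × 3959 ≈ 4103 mi, so the target fraction is f = 1800/4103 ≈ 0.439.
Interpolate at f ≈ 0.439 with slerp weights a = sin((1−f)δ)/sin δ ≈ 0.639, b = sin(fδ)/sin δ ≈ 0.510.
p = a·p₁ + b·p₂ ≈ (0.041, 0.542, 0.839); φ = arcsin(p_z) ≈ 57.08°, λ = atan2(p_y, p_x) ≈ 85.67°.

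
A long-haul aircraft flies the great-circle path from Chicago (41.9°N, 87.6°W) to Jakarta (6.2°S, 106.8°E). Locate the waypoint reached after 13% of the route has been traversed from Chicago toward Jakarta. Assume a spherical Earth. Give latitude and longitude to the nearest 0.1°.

≈ (58.1°N, 101.6°W)

Convert each endpoint to a unit vector on the sphere (x = cos φ cos λ, y = cos φ sin λ, z = sin φ).
The central angle between the endpoints is δ = arccos(p₁·p₂) ≈ 2.480 rad (142.1°).
Interpolate at f = 0.13 with slerp weights a = sin((1−f)δ)/sin δ ≈ 1.355, b = sin(fδ)/sin δ ≈ 0.515.
p = a·p₁ + b·p₂ ≈ (-0.106, -0.517, 0.849); φ = arcsin(p_z) ≈ 58.14°, λ = atan2(p_y, p_x) ≈ -101.57°.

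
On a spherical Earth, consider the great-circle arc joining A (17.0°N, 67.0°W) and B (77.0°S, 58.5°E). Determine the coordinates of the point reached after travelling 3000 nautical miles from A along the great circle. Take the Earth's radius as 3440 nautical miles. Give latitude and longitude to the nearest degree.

Convert each endpoint to a unit vector on the sphere (x = cos φ cos λ, y = cos φ sin λ, z = sin φ).
The central angle between the endpoints is δ = arccos(p₁·p₂) ≈ 1.993 rad (114.2°). The total great-circle distance is δ·R ≈ 1.993 × 3440 ≈ 6856 nmi, so the target fraction is f = 3000/6856 ≈ 0.438.
Interpolate at f ≈ 0.438 with slerp weights a = sin((1−f)δ)/sin δ ≈ 0.987, b = sin(fδ)/sin δ ≈ 0.839.
p = a·p₁ + b·p₂ ≈ (0.468, -0.708, -0.529); φ = arcsin(p_z) ≈ -31.95°, λ = atan2(p_y, p_x) ≈ -56.56°.

≈ (32°S, 57°W)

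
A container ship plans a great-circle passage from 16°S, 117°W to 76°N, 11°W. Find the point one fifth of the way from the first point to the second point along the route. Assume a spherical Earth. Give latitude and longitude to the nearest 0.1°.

From cos δ = sin φ₁ sin φ₂ + cos φ₁ cos φ₂ cos Δλ, the central angle is δ ≈ 1.909 rad (109.4°).
Interpolate at f = 1/5 with slerp weights a = sin((1−f)δ)/sin δ ≈ 1.059, b = sin(fδ)/sin δ ≈ 0.395.
p = a·p₁ + b·p₂ ≈ (-0.368, -0.925, 0.091); φ = arcsin(p_z) ≈ 5.24°, λ = atan2(p_y, p_x) ≈ -111.71°.

≈ 5.2°N, 111.7°W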